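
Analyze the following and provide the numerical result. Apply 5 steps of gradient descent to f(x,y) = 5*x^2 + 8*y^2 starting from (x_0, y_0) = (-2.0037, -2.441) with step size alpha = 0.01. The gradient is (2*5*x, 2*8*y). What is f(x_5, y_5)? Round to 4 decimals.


Gradient descent on f(x,y) = 5*x^2 + 8*y^2.
Starting point: (-2.0037, -2.441), alpha = 0.01
Step 1: grad_x = 2*5*-2.0037 = -20.037, grad_y = 2*8*-2.441 = -39.056
  x_1 = -2.0037 - 0.01*-20.037 = -1.8033
  y_1 = -2.441 - 0.01*-39.056 = -2.0504
Step 2: grad_x = 2*5*-1.8033 = -18.0333, grad_y = 2*8*-2.0504 = -32.807
  x_2 = -1.8033 - 0.01*-18.0333 = -1.623
  y_2 = -2.0504 - 0.01*-32.807 = -1.7224
Step 3: grad_x = 2*5*-1.623 = -16.23, grad_y = 2*8*-1.7224 = -27.5579
  x_3 = -1.623 - 0.01*-16.23 = -1.4607
  y_3 = -1.7224 - 0.01*-27.5579 = -1.4468
Step 4: grad_x = 2*5*-1.4607 = -14.607, grad_y = 2*8*-1.4468 = -23.1486
  x_4 = -1.4607 - 0.01*-14.607 = -1.3146
  y_4 = -1.4468 - 0.01*-23.1486 = -1.2153
Step 5: grad_x = 2*5*-1.3146 = -13.1463, grad_y = 2*8*-1.2153 = -19.4449
  x_5 = -1.3146 - 0.01*-13.1463 = -1.1832
  y_5 = -1.2153 - 0.01*-19.4449 = -1.0209
f(-1.1832, -1.0209) = 5*(-1.1832)^2 + 8*(-1.0209)^2 = 15.3366


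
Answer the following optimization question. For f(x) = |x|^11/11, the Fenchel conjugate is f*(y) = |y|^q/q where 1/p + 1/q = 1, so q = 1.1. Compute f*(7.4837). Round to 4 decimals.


The conjugate exponent q satisfies 1/p + 1/q = 1.
p = 11, so q = 11/(11 - 1) = 1.1
|y|^q = 7.4837^1.1 = 9.1523
f*(7.4837) = 9.1523 / 1.1 = 8.3202


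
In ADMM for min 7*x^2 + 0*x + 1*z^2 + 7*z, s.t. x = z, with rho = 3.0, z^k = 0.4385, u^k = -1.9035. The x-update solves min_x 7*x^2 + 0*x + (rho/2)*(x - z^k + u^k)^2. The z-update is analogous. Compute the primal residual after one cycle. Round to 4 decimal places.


ADMM iteration with rho = 3.0, z^k = 0.4385, u^k = -1.9035
Step 1: x-update.
Minimize 7*x^2 + 0*x + (3.0/2)*(x - 0.4385 - 1.9035)^2
FOC: (2*7 + 3.0)*x = 0 + 3.0*(0.4385 + 1.9035)
x^{k+1} = 0.4133
Step 2: z-update.
Minimize 1*z^2 + 7*z + (3.0/2)*(0.4133 - z - 1.9035)^2
FOC: (2*1 + 3.0)*z = -7 + 3.0*(0.4133 - 1.9035)
z^{k+1} = -2.2941
Step 3: u-update.
u^{k+1} = -1.9035 + 0.4133 + 2.2941 = 0.8039
Step 4: Primal residual = |0.4133 + 2.2941| = 2.7074


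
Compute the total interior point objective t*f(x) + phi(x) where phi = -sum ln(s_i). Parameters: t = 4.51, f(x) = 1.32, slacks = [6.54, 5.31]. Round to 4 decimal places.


Step 1: Compute log-barrier.
ln values: [1.8779, 1.6696]
phi = -(1.8779 + 1.6696) = -3.5475
Step 2: Compute augmented objective.
t*f(x) = 4.51*1.32 = 5.9532
Total = 5.9532 - 3.5475 = 2.4057


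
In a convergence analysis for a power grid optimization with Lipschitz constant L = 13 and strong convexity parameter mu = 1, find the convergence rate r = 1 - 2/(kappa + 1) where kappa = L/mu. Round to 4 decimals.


Step 1: Compute the condition number.
kappa = L/mu = 13/1 = 13.0
Step 2: Compute the convergence rate.
r = 1 - 2/(kappa + 1) = 1 - 2*mu/(L + mu) = (L - mu)/(L + mu) = 12/14 = 0.8571


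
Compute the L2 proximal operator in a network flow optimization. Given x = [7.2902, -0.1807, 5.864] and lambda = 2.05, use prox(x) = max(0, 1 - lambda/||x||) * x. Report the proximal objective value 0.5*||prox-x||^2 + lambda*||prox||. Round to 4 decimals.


Step 1: Compute ||x||.
||x|| = 9.3577
Step 2: Compute scaling factor.
scale = max(0, 1 - 2.05/9.3577) = 0.7809
Step 3: prox(x) = [5.6931, -0.1411, 4.5794]
||prox(x)|| = 7.3077
Step 4: Proximal objective.
0.5*||prox-x||^2 = 2.1013
lambda*||prox|| = 14.9808
Total = 17.082


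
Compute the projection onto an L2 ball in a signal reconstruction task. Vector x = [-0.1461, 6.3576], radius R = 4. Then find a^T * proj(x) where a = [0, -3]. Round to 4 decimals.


Step 1: Compute ||x|| (intermediates to 6 decimals).
||x|| = sqrt((-0.1461)^2 + 6.3576^2) = 6.359278
Step 2: Project.
Since ||x|| > R, scale = R/||x|| = 4/6.359278 = 0.629002, proj(x) = scale * x
proj(x) = [-0.091897, 3.998943]
Step 3: Dot product.
a^T * proj(x) = 0*(-0.091897) - 3*3.998943 = -11.9968


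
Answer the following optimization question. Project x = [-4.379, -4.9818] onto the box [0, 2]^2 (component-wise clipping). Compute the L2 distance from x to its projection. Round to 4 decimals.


Project each component onto [0, 2].
clip(-4.379) = 0.0, clip(-4.9818) = 0.0
Projection = [0.0, 0.0]
Squared diffs: [19.1756, 24.8183]
Distance = sqrt(43.9939) = 6.6328


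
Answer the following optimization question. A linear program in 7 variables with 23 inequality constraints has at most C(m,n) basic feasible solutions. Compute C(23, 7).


Each vertex corresponds to some choice of n active constraints out of m, so the number of vertices is at most C(m, n) = m! / (n!(m-n)!).
m = 23, n = 7
Numerator: 23 * 22 * 21 * 20 * 19 * 18 * 17
Denominator: 7! = 5040
C(23, 7) = 245157


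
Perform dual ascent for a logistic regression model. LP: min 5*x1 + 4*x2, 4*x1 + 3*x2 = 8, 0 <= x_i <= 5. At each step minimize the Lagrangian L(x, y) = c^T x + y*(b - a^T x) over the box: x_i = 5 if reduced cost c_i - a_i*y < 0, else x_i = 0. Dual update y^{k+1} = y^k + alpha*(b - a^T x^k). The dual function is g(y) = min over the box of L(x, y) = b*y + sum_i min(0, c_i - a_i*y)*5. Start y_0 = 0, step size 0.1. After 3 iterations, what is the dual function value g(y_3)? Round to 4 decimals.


Dual ascent for LP: min 5*x1 + 4*x2, 4*x1 + 3*x2 = 8, 0 <= x_i <= 5
Step 1: y^k = 0.0, reduced costs: (5.0, 4.0)
  x^k = (0.0, 0.0), subgradient = b - a^T x = 8.0
  y^{k+1} = 0.0 + 0.1*8.0 = 0.8
Step 2: y^k = 0.8, reduced costs: (1.8, 1.6)
  x^k = (0.0, 0.0), subgradient = b - a^T x = 8.0
  y^{k+1} = 0.8 + 0.1*8.0 = 1.6
Step 3: y^k = 1.6, reduced costs: (-1.4, -0.8)
  x^k = (5.0, 5.0), subgradient = b - a^T x = -27.0
  y^{k+1} = 1.6 + 0.1*-27.0 = -1.1
Dual objective at y_3 = -1.1: reduced costs (9.4, 7.3), box minimizer x = (0.0, 0.0)
g(y_3) = b*y + (c1 - a1*y)*x1 + (c2 - a2*y)*x2 = 8*(-1.1) + 9.4*0.0 + 7.3*0.0 = -8.8 + 0.0 + 0.0 = -8.8


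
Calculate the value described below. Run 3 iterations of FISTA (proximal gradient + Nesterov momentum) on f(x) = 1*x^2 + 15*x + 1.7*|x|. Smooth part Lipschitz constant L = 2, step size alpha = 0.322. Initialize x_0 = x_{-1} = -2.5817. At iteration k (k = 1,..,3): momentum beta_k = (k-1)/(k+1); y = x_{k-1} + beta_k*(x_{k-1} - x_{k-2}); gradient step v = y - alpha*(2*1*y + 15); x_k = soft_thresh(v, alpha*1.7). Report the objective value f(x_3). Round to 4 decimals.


FISTA on f(x) = 1*x^2 + 15*x + 1.7*|x|
L = 2, alpha = 0.322
Iteration 1: beta = 0.0, y = -2.5817 + 0.0*(-2.5817 + 2.5817) = -2.5817
  grad(y) = 9.8366, v = y - alpha*grad = -5.7491
  prox(v) = soft_thresh(-5.7491, 0.5474) = -5.2017
Iteration 2: beta = 0.3333, y = -5.2017 + 0.3333*(-5.2017 + 2.5817) = -6.075
  grad(y) = 2.85, v = y - alpha*grad = -6.9927
  prox(v) = soft_thresh(-6.9927, 0.5474) = -6.4453
Iteration 3: beta = 0.5, y = -6.4453 + 0.5*(-6.4453 + 5.2017) = -7.0671
  grad(y) = 0.8658, v = y - alpha*grad = -7.3459
  prox(v) = soft_thresh(-7.3459, 0.5474) = -6.7985
f(x_3) = 1*(-6.7985)^2 + 15*(-6.7985) + 1.7*|-6.7985| = -44.2004


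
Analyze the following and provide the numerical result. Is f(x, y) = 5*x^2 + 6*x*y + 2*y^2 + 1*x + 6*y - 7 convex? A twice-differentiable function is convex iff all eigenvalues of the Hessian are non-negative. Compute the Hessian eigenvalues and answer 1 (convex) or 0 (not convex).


The Hessian of f(x,y) = 5*x^2 + 6*x*y + 2*y^2 + 1*x + 6*y - 7 is:
H = [[10, 6], [6, 4]]
Trace = 10 + 4 = 14
Determinant = 10*4 - (6)^2 = 4
Discriminant = (14)^2 - 4*4 = 180.0
Eigenvalues: lambda_1 = 0.2918, lambda_2 = 13.7082
The function is convex.

1


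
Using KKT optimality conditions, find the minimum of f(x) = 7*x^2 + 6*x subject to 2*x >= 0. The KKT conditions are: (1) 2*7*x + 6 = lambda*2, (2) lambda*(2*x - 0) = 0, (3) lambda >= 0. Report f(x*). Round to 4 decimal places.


Step 1: Try lambda = 0 (constraint inactive).
x_unc = -6/(2*7) = -0.4286
Check: 2*-0.4286 = -0.8572 < 0 -- violated!
Step 2: Constraint must be active: 2*x = 0
x* = 0/2 = 0.0
lambda = (2*7*0.0 + 6)/2 = 3.0
Step 3: Compute optimal value.
f(x*) = 7*0.0^2 + 6*0.0 = 0.0


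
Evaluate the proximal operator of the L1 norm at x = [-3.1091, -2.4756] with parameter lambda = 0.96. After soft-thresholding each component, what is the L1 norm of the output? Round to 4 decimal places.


Soft-thresholding with lambda = 0.96:
prox(-3.1091) = sign(-3.1091)*max(|-3.1091| - 0.96, 0) = -2.1491
prox(-2.4756) = sign(-2.4756)*max(|-2.4756| - 0.96, 0) = -1.5156
prox(x) = [-2.1491, -1.5156]
||prox(x)||_1 = 2.1491 + 1.5156 = 3.6647


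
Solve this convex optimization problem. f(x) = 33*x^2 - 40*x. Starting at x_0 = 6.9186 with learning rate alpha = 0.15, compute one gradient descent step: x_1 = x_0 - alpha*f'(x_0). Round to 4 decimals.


We compute the gradient at x_0 and apply the update.
f'(x) = 66*x - 40
f'(6.9186) = 66*6.9186 - 40 = 416.6276
x_1 = 6.9186 - 0.15*416.6276 = -55.5755


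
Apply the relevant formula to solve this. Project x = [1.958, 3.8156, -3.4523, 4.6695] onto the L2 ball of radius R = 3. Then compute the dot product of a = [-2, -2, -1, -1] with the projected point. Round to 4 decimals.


Step 1: Compute ||x|| (intermediates to 6 decimals).
||x|| = sqrt(1.958^2 + 3.8156^2 + (-3.4523)^2 + 4.6695^2) = 7.219084
Step 2: Project.
Since ||x|| > R, scale = R/||x|| = 3/7.219084 = 0.415565, proj(x) = scale * x
proj(x) = [0.813676, 1.58563, -1.434655, 1.940481]
Step 3: Dot product.
a^T * proj(x) = -2*0.813676 - 2*1.58563 - 1*(-1.434655) - 1*1.940481 = -5.3044


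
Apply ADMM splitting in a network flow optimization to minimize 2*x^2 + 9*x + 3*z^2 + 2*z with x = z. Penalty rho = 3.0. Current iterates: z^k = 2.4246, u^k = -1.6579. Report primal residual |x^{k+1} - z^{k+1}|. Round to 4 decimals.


ADMM iteration with rho = 3.0, z^k = 2.4246, u^k = -1.6579
Step 1: x-update.
Minimize 2*x^2 + 9*x + (3.0/2)*(x - 2.4246 - 1.6579)^2
FOC: (2*2 + 3.0)*x = -9 + 3.0*(2.4246 + 1.6579)
x^{k+1} = 0.4639
Step 2: z-update.
Minimize 3*z^2 + 2*z + (3.0/2)*(0.4639 - z - 1.6579)^2
FOC: (2*3 + 3.0)*z = -2 + 3.0*(0.4639 - 1.6579)
z^{k+1} = -0.6202
Step 3: u-update.
u^{k+1} = -1.6579 + 0.4639 + 0.6202 = -0.5738
Step 4: Primal residual = |0.4639 + 0.6202| = 1.0841


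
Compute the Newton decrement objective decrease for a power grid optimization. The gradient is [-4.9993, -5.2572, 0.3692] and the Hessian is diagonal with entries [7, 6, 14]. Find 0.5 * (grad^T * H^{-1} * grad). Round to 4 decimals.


Step 1: H is diagonal, so H^(-1) * g = [-0.7142, -0.8762, 0.0264].
Step 2: g^T H^(-1) g = sum_i g_i^2 / H_ii
  = (-4.9993)^2/7 + (-5.2572)^2/6 + (0.3692)^2/14
  = 3.5704 + 4.6064 + 0.0097 = 8.1865
Step 3: Objective decrease = 0.5 * g^T H^(-1) g = 4.0933


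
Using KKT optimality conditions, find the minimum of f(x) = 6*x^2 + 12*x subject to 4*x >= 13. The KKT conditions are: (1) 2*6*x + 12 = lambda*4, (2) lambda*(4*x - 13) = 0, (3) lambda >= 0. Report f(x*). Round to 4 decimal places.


Step 1: Try lambda = 0 (constraint inactive).
x_unc = -12/(2*6) = -1.0
Check: 4*-1.0 = -4.0 < 13 -- violated!
Step 2: Constraint must be active: 4*x = 13
x* = 13/4 = 3.25
lambda = (2*6*3.25 + 12)/4 = 12.75
Step 3: Compute optimal value.
f(x*) = 6*3.25^2 + 12*3.25 = 102.375


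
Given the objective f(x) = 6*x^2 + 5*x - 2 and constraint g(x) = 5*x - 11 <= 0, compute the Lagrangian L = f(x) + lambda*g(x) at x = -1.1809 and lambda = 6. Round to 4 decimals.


Step 1: Evaluate f(x).
f(-1.1809) = 6*(-1.1809)^2 + 5*(-1.1809) - 2 = 0.4626
Step 2: Evaluate g(x).
g(-1.1809) = 5*-1.1809 - 11 = -16.9045
Step 3: Compute Lagrangian.
L = 0.4626 + 6*-16.9045 = -100.9644


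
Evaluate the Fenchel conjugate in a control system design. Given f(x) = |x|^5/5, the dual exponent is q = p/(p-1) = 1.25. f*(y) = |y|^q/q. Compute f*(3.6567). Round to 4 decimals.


The conjugate exponent q satisfies 1/p + 1/q = 1.
p = 5, so q = 5/(5 - 1) = 1.25
|y|^q = 3.6567^1.25 = 5.0566
f*(3.6567) = 5.0566 / 1.25 = 4.0453


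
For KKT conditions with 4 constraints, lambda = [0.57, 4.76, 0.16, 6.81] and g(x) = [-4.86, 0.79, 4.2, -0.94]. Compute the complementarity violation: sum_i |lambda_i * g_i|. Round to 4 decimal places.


KKT complementary slackness check:
lambda_1 * g_1 = 0.57 * -4.86 = -2.7702
lambda_2 * g_2 = 4.76 * 0.79 = 3.7604
lambda_3 * g_3 = 0.16 * 4.2 = 0.672
lambda_4 * g_4 = 6.81 * -0.94 = -6.4014
Total violation = 2.7702 + 3.7604 + 0.672 + 6.4014 = 13.604


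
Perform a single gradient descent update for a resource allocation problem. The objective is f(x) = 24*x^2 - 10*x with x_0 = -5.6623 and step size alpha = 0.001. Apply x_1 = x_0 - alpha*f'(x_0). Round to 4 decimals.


We compute the gradient at x_0 and apply the update.
f'(x) = 48*x - 10
f'(-5.6623) = 48*-5.6623 - 10 = -281.7904
x_1 = -5.6623 - 0.001*-281.7904 = -5.3805


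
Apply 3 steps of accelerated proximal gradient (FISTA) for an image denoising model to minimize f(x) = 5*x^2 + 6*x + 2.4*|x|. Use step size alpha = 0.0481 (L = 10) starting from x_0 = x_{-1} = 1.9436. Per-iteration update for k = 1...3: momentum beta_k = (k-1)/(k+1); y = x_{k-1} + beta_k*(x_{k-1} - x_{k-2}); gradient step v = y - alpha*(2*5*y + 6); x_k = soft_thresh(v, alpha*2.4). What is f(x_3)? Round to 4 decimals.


FISTA on f(x) = 5*x^2 + 6*x + 2.4*|x|
L = 10, alpha = 0.0481
Iteration 1: beta = 0.0, y = 1.9436 + 0.0*(1.9436 - 1.9436) = 1.9436
  grad(y) = 25.436, v = y - alpha*grad = 0.7201
  prox(v) = soft_thresh(0.7201, 0.1154) = 0.6047
Iteration 2: beta = 0.3333, y = 0.6047 + 0.3333*(0.6047 - 1.9436) = 0.1584
  grad(y) = 7.5838, v = y - alpha*grad = -0.2064
  prox(v) = soft_thresh(-0.2064, 0.1154) = -0.091
Iteration 3: beta = 0.5, y = -0.091 + 0.5*(-0.091 - 0.6047) = -0.4388
  grad(y) = 1.6122, v = y - alpha*grad = -0.5163
  prox(v) = soft_thresh(-0.5163, 0.1154) = -0.4009
f(x_3) = 5*(-0.4009)^2 + 6*(-0.4009) + 2.4*|-0.4009| = -0.6396


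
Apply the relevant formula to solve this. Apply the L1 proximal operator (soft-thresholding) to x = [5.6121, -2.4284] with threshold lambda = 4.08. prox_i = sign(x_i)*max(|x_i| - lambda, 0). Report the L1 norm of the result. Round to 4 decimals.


Soft-thresholding with lambda = 4.08:
prox(5.6121) = sign(5.6121)*max(|5.6121| - 4.08, 0) = 1.5321
prox(-2.4284) = sign(-2.4284)*max(|-2.4284| - 4.08, 0) = 0.0
prox(x) = [1.5321, 0.0]
||prox(x)||_1 = 1.5321 + 0.0 = 1.5321


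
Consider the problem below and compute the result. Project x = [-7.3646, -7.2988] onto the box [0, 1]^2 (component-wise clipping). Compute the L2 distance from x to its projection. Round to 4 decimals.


Project each component onto [0, 1].
clip(-7.3646) = 0.0, clip(-7.2988) = 0.0
Projection = [0.0, 0.0]
Squared diffs: [54.2373, 53.2725]
Distance = sqrt(107.5098) = 10.3687


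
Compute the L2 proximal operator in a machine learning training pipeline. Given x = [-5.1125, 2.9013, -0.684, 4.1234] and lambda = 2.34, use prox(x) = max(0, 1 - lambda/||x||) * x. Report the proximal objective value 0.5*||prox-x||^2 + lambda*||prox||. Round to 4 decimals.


Step 1: Compute ||x||.
||x|| = 7.2129
Step 2: Compute scaling factor.
scale = max(0, 1 - 2.34/7.2129) = 0.6756
Step 3: prox(x) = [-3.4539, 1.9601, -0.4621, 2.7857]
||prox(x)|| = 4.8729
Step 4: Proximal objective.
0.5*||prox-x||^2 = 2.7378
lambda*||prox|| = 11.4026
Total = 14.1403


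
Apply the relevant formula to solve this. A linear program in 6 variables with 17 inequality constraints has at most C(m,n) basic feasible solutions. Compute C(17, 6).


Each vertex corresponds to some choice of n active constraints out of m, so the number of vertices is at most C(m, n) = m! / (n!(m-n)!).
m = 17, n = 6
Numerator: 17 * 16 * 15 * 14 * 13 * 12
Denominator: 6! = 720
C(17, 6) = 12376


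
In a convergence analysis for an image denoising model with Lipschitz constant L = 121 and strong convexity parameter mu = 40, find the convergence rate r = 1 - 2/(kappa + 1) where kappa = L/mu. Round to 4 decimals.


Step 1: Compute the condition number.
kappa = L/mu = 121/40 = 3.025
Step 2: Compute the convergence rate.
r = 1 - 2/(kappa + 1) = 1 - 2*mu/(L + mu) = (L - mu)/(L + mu) = 81/161 = 0.5031


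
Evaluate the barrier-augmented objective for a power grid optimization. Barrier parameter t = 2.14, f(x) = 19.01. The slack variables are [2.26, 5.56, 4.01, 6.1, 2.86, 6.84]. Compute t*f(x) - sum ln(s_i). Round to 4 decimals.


Step 1: Compute log-barrier.
ln values: [0.8154, 1.7156, 1.3888, 1.8083, 1.0508, 1.9228]
phi = -(0.8154 + 1.7156 + 1.3888 + 1.8083 + 1.0508 + 1.9228) = -8.7017
Step 2: Compute augmented objective.
t*f(x) = 2.14*19.01 = 40.6814
Total = 40.6814 - 8.7017 = 31.9797


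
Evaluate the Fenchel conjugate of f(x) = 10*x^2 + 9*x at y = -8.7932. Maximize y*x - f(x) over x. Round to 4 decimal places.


f*(y) = sup_x {y*x - a*x^2 - b*x} = sup_x {(y-b)*x - a*x^2}
FOC: (y - b) - 2a*x = 0 => x* = (y - b)/(2a)
x* = (-8.7932 - 9)/(2*10) = -0.8897
f*(-8.7932) = (y-b)^2/(4a) = (-8.7932 - 9)^2/(4*10)
= 316.598/40 = 7.9149


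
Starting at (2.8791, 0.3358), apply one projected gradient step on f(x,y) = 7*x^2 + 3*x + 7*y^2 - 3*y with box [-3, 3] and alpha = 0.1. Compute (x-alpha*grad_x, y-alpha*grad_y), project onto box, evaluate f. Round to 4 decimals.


Step 1: Compute gradient at (2.8791, 0.3358).
grad_x = 2*7*2.8791 + 3 = 43.3074
grad_y = 2*7*0.3358 - 3 = 1.7012
Step 2: Gradient step.
x_raw = 2.8791 - 0.1*43.3074 = -1.4516
y_raw = 0.3358 - 0.1*1.7012 = 0.1657
Step 3: Project onto [-3, 3].
x_proj = clip(-1.4516) = -1.4516
y_proj = clip(0.1657) = 0.1657
Step 4: Evaluate f.
f(-1.4516, 0.1657) = 10.091


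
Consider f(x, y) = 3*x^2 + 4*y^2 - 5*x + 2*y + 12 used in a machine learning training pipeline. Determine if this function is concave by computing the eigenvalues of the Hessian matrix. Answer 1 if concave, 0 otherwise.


The Hessian of f(x,y) = 3*x^2 + 4*y^2 - 5*x + 2*y + 12 is:
H = [[6, 0], [0, 8]]
Trace = 6 + 8 = 14
Determinant = 6*8 - (0)^2 = 48
Discriminant = (14)^2 - 4*48 = 4.0
Eigenvalues: lambda_1 = 6.0, lambda_2 = 8.0
The function is not concave.

0


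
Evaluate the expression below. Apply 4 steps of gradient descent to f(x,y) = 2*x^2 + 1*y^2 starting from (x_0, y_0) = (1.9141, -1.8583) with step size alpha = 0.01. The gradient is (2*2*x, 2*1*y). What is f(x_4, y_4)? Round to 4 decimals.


Gradient descent on f(x,y) = 2*x^2 + 1*y^2.
Starting point: (1.9141, -1.8583), alpha = 0.01
Step 1: grad_x = 2*2*1.9141 = 7.6564, grad_y = 2*1*-1.8583 = -3.7166
  x_1 = 1.9141 - 0.01*7.6564 = 1.8375
  y_1 = -1.8583 - 0.01*-3.7166 = -1.8211
Step 2: grad_x = 2*2*1.8375 = 7.3501, grad_y = 2*1*-1.8211 = -3.6423
  x_2 = 1.8375 - 0.01*7.3501 = 1.764
  y_2 = -1.8211 - 0.01*-3.6423 = -1.7847
Step 3: grad_x = 2*2*1.764 = 7.0561, grad_y = 2*1*-1.7847 = -3.5694
  x_3 = 1.764 - 0.01*7.0561 = 1.6935
  y_3 = -1.7847 - 0.01*-3.5694 = -1.749
Step 4: grad_x = 2*2*1.6935 = 6.7739, grad_y = 2*1*-1.749 = -3.498
  x_4 = 1.6935 - 0.01*6.7739 = 1.6257
  y_4 = -1.749 - 0.01*-3.498 = -1.714
f(1.6257, -1.714) = 2*1.6257^2 + 1*(-1.714)^2 = 8.2239


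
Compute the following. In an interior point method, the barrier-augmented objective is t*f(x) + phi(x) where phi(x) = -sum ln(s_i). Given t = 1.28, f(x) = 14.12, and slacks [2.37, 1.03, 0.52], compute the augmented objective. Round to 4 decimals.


Step 1: Compute log-barrier.
ln values: [0.8629, 0.0296, -0.6539]
phi = -(0.8629 + 0.0296 - 0.6539) = -0.2385
Step 2: Compute augmented objective.
t*f(x) = 1.28*14.12 = 18.0736
Total = 18.0736 - 0.2385 = 17.8351


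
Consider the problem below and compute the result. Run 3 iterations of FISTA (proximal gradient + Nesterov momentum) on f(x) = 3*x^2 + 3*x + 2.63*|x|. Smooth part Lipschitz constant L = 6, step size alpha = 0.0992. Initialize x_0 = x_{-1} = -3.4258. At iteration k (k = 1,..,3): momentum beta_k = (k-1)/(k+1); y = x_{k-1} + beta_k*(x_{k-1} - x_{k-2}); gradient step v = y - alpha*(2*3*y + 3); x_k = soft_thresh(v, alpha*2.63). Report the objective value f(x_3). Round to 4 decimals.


FISTA on f(x) = 3*x^2 + 3*x + 2.63*|x|
L = 6, alpha = 0.0992
Iteration 1: beta = 0.0, y = -3.4258 + 0.0*(-3.4258 + 3.4258) = -3.4258
  grad(y) = -17.5548, v = y - alpha*grad = -1.6844
  prox(v) = soft_thresh(-1.6844, 0.2609) = -1.4235
Iteration 2: beta = 0.3333, y = -1.4235 + 0.3333*(-1.4235 + 3.4258) = -0.756
  grad(y) = -1.5361, v = y - alpha*grad = -0.6036
  prox(v) = soft_thresh(-0.6036, 0.2609) = -0.3427
Iteration 3: beta = 0.5, y = -0.3427 + 0.5*(-0.3427 + 1.4235) = 0.1976
  grad(y) = 4.1857, v = y - alpha*grad = -0.2176
  prox(v) = soft_thresh(-0.2176, 0.2609) = 0.0
f(x_3) = 3*0.0^2 + 3*0.0 + 2.63*|0.0| = 0.0


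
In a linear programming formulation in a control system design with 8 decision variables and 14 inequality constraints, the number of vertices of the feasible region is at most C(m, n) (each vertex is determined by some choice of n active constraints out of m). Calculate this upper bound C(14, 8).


Each vertex corresponds to some choice of n active constraints out of m, so the number of vertices is at most C(m, n) = m! / (n!(m-n)!).
m = 14, n = 8
Numerator: 14 * 13 * 12 * 11 * 10 * 9 * 8 * 7
Denominator: 8! = 40320
C(14, 8) = 3003


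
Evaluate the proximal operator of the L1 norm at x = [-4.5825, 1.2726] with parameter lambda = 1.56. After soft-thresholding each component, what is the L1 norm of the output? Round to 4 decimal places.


Soft-thresholding with lambda = 1.56:
prox(-4.5825) = sign(-4.5825)*max(|-4.5825| - 1.56, 0) = -3.0225
prox(1.2726) = sign(1.2726)*max(|1.2726| - 1.56, 0) = 0.0
prox(x) = [-3.0225, 0.0]
||prox(x)||_1 = 3.0225 + 0.0 = 3.0225


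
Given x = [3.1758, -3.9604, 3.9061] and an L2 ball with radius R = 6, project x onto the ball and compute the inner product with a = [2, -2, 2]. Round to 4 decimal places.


Step 1: Compute ||x|| (intermediates to 6 decimals).
||x|| = sqrt(3.1758^2 + (-3.9604)^2 + 3.9061^2) = 6.405317
Step 2: Project.
Since ||x|| > R, scale = R/||x|| = 6/6.405317 = 0.936722, proj(x) = scale * x
proj(x) = [2.974842, -3.709794, 3.65893]
Step 3: Dot product.
a^T * proj(x) = 2*2.974842 - 2*(-3.709794) + 2*3.65893 = 20.6871


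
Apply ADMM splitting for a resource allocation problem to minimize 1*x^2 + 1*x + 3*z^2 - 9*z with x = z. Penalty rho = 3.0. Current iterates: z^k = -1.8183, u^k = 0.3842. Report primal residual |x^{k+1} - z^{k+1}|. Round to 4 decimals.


ADMM iteration with rho = 3.0, z^k = -1.8183, u^k = 0.3842
Step 1: x-update.
Minimize 1*x^2 + 1*x + (3.0/2)*(x + 1.8183 + 0.3842)^2
FOC: (2*1 + 3.0)*x = -1 + 3.0*(-1.8183 - 0.3842)
x^{k+1} = -1.5215
Step 2: z-update.
Minimize 3*z^2 - 9*z + (3.0/2)*(-1.5215 - z + 0.3842)^2
FOC: (2*3 + 3.0)*z = 9 + 3.0*(-1.5215 + 0.3842)
z^{k+1} = 0.6209
Step 3: u-update.
u^{k+1} = 0.3842 - 1.5215 - 0.6209 = -1.7582
Step 4: Primal residual = |-1.5215 - 0.6209| = 2.1424


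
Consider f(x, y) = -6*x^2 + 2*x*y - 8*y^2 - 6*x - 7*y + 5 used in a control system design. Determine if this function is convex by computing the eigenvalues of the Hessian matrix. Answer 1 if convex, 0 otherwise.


The Hessian of f(x,y) = -6*x^2 + 2*x*y - 8*y^2 - 6*x - 7*y + 5 is:
H = [[-12, 2], [2, -16]]
Trace = -12 - 16 = -28
Determinant = -12*-16 - (2)^2 = 188
Discriminant = (-28)^2 - 4*188 = 32.0
Eigenvalues: lambda_1 = -16.8284, lambda_2 = -11.1716
The function is not convex.

0


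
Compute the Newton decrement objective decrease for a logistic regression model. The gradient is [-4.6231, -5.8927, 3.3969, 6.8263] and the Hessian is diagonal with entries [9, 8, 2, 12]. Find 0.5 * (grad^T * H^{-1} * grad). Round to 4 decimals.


Step 1: H is diagonal, so H^(-1) * g = [-0.5137, -0.7366, 1.6985, 0.5689].
Step 2: g^T H^(-1) g = sum_i g_i^2 / H_ii
  = (-4.6231)^2/9 + (-5.8927)^2/8 + (3.3969)^2/2 + (6.8263)^2/12
  = 2.3748 + 4.3405 + 5.7695 + 3.8832 = 16.3679
Step 3: Objective decrease = 0.5 * g^T H^(-1) g = 8.184


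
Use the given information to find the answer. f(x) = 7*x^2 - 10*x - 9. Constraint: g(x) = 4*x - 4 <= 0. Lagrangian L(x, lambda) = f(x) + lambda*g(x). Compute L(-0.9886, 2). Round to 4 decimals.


Step 1: Evaluate f(x).
f(-0.9886) = 7*(-0.9886)^2 - 10*(-0.9886) - 9 = 7.7273
Step 2: Evaluate g(x).
g(-0.9886) = 4*-0.9886 - 4 = -7.9544
Step 3: Compute Lagrangian.
L = 7.7273 + 2*-7.9544 = -8.1815


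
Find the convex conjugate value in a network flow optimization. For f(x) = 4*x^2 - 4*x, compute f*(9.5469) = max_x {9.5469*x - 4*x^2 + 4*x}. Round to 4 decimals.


f*(y) = sup_x {y*x - a*x^2 - b*x} = sup_x {(y-b)*x - a*x^2}
FOC: (y - b) - 2a*x = 0 => x* = (y - b)/(2a)
x* = (9.5469 + 4)/(2*4) = 1.6934
f*(9.5469) = (y-b)^2/(4a) = (9.5469 + 4)^2/(4*4)
= 183.5185/16 = 11.4699


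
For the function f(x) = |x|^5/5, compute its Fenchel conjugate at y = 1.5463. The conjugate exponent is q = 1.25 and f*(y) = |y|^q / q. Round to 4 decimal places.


The conjugate exponent q satisfies 1/p + 1/q = 1.
p = 5, so q = 5/(5 - 1) = 1.25
|y|^q = 1.5463^1.25 = 1.7243
f*(1.5463) = 1.7243 / 1.25 = 1.3795


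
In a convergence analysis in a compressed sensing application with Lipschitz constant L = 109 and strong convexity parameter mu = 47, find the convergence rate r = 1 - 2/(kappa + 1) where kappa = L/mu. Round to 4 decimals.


Step 1: Compute the condition number.
kappa = L/mu = 109/47 = 2.3191
Step 2: Compute the convergence rate.
r = 1 - 2/(kappa + 1) = 1 - 2*mu/(L + mu) = (L - mu)/(L + mu) = 62/156 = 0.3974


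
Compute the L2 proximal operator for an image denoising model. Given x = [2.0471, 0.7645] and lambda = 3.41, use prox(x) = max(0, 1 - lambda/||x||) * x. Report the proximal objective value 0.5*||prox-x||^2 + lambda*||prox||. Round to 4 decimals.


Step 1: Compute ||x||.
||x|| = 2.1852
Step 2: Compute scaling factor.
scale = max(0, 1 - 3.41/2.1852) = 0.0
Step 3: prox(x) = [0.0, 0.0]
||prox(x)|| = 0.0
Step 4: Proximal objective.
0.5*||prox-x||^2 = 2.3875
lambda*||prox|| = 0.0
Total = 2.3875


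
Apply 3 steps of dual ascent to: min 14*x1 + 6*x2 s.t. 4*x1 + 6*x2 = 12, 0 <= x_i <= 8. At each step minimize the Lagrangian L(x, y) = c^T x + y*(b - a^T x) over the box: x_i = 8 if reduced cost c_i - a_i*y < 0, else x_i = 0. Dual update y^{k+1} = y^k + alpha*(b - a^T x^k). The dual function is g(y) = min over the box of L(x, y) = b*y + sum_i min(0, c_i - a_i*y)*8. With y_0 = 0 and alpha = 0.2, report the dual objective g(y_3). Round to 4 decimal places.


Dual ascent for LP: min 14*x1 + 6*x2, 4*x1 + 6*x2 = 12, 0 <= x_i <= 8
Step 1: y^k = 0.0, reduced costs: (14.0, 6.0)
  x^k = (0.0, 0.0), subgradient = b - a^T x = 12.0
  y^{k+1} = 0.0 + 0.2*12.0 = 2.4
Step 2: y^k = 2.4, reduced costs: (4.4, -8.4)
  x^k = (0.0, 8.0), subgradient = b - a^T x = -36.0
  y^{k+1} = 2.4 + 0.2*-36.0 = -4.8
Step 3: y^k = -4.8, reduced costs: (33.2, 34.8)
  x^k = (0.0, 0.0), subgradient = b - a^T x = 12.0
  y^{k+1} = -4.8 + 0.2*12.0 = -2.4
Dual objective at y_3 = -2.4: reduced costs (23.6, 20.4), box minimizer x = (0.0, 0.0)
g(y_3) = b*y + (c1 - a1*y)*x1 + (c2 - a2*y)*x2 = 12*(-2.4) + 23.6*0.0 + 20.4*0.0 = -28.8 + 0.0 + 0.0 = -28.8


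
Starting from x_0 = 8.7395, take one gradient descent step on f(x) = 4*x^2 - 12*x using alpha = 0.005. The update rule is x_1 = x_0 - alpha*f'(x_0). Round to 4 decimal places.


We compute the gradient at x_0 and apply the update.
f'(x) = 8*x - 12
f'(8.7395) = 8*8.7395 - 12 = 57.916
x_1 = 8.7395 - 0.005*57.916 = 8.4499


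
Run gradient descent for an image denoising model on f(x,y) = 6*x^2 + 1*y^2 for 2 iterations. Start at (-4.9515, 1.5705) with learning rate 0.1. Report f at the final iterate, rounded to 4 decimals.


Gradient descent on f(x,y) = 6*x^2 + 1*y^2.
Starting point: (-4.9515, 1.5705), alpha = 0.1
Step 1: grad_x = 2*6*-4.9515 = -59.418, grad_y = 2*1*1.5705 = 3.141
  x_1 = -4.9515 - 0.1*-59.418 = 0.9903
  y_1 = 1.5705 - 0.1*3.141 = 1.2564
Step 2: grad_x = 2*6*0.9903 = 11.8836, grad_y = 2*1*1.2564 = 2.5128
  x_2 = 0.9903 - 0.1*11.8836 = -0.1981
  y_2 = 1.2564 - 0.1*2.5128 = 1.0051
f(-0.1981, 1.0051) = 6*(-0.1981)^2 + 1*1.0051^2 = 1.2456


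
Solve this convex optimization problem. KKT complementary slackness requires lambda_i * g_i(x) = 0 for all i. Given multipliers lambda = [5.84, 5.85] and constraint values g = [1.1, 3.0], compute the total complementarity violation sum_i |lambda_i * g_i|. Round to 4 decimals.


KKT complementary slackness check:
lambda_1 * g_1 = 5.84 * 1.1 = 6.424
lambda_2 * g_2 = 5.85 * 3.0 = 17.55
Total violation = 6.424 + 17.55 = 23.974


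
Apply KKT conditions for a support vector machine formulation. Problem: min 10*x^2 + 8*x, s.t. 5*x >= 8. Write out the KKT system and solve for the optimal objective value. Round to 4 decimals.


Step 1: Try lambda = 0 (constraint inactive).
x_unc = -8/(2*10) = -0.4
Check: 5*-0.4 = -2.0 < 8 -- violated!
Step 2: Constraint must be active: 5*x = 8
x* = 8/5 = 1.6
lambda = (2*10*1.6 + 8)/5 = 8.0
Step 3: Compute optimal value.
f(x*) = 10*1.6^2 + 8*1.6 = 38.4


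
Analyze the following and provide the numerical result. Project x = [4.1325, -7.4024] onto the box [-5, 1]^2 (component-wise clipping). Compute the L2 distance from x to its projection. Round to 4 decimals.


Project each component onto [-5, 1].
clip(4.1325) = 1.0, clip(-7.4024) = -5.0
Projection = [1.0, -5.0]
Squared diffs: [9.8126, 5.7715]
Distance = sqrt(15.5841) = 3.9477


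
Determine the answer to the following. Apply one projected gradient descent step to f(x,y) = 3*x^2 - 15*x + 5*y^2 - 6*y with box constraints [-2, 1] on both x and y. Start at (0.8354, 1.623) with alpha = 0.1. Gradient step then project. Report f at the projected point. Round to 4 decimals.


Step 1: Compute gradient at (0.8354, 1.623).
grad_x = 2*3*0.8354 - 15 = -9.9876
grad_y = 2*5*1.623 - 6 = 10.23
Step 2: Gradient step.
x_raw = 0.8354 - 0.1*-9.9876 = 1.8342
y_raw = 1.623 - 0.1*10.23 = 0.6
Step 3: Project onto [-2, 1].
x_proj = clip(1.8342) = 1.0
y_proj = clip(0.6) = 0.6
Step 4: Evaluate f.
f(1.0, 0.6) = -13.8


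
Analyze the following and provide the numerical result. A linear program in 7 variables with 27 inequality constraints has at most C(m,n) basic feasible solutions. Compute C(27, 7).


Each vertex corresponds to some choice of n active constraints out of m, so the number of vertices is at most C(m, n) = m! / (n!(m-n)!).
m = 27, n = 7
Numerator: 27 * 26 * 25 * 24 * 23 * 22 * 21
Denominator: 7! = 5040
C(27, 7) = 888030


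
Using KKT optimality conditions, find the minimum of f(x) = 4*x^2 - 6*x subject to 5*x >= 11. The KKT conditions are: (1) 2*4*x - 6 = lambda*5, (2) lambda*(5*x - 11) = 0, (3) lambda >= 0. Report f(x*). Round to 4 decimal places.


Step 1: Try lambda = 0 (constraint inactive).
x_unc = 6/(2*4) = 0.75
Check: 5*0.75 = 3.75 < 11 -- violated!
Step 2: Constraint must be active: 5*x = 11
x* = 11/5 = 2.2
lambda = (2*4*2.2 - 6)/5 = 2.32
Step 3: Compute optimal value.
f(x*) = 4*2.2^2 - 6*2.2 = 6.16


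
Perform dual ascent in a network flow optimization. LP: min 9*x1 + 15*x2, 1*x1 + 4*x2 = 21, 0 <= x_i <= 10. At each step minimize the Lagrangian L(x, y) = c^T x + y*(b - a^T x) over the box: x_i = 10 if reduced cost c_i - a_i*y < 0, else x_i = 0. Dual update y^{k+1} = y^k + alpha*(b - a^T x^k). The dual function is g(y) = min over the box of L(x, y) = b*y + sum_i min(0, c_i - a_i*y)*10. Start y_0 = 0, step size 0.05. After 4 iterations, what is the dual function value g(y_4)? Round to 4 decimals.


Dual ascent for LP: min 9*x1 + 15*x2, 1*x1 + 4*x2 = 21, 0 <= x_i <= 10
Step 1: y^k = 0.0, reduced costs: (9.0, 15.0)
  x^k = (0.0, 0.0), subgradient = b - a^T x = 21.0
  y^{k+1} = 0.0 + 0.05*21.0 = 1.05
Step 2: y^k = 1.05, reduced costs: (7.95, 10.8)
  x^k = (0.0, 0.0), subgradient = b - a^T x = 21.0
  y^{k+1} = 1.05 + 0.05*21.0 = 2.1
Step 3: y^k = 2.1, reduced costs: (6.9, 6.6)
  x^k = (0.0, 0.0), subgradient = b - a^T x = 21.0
  y^{k+1} = 2.1 + 0.05*21.0 = 3.15
Step 4: y^k = 3.15, reduced costs: (5.85, 2.4)
  x^k = (0.0, 0.0), subgradient = b - a^T x = 21.0
  y^{k+1} = 3.15 + 0.05*21.0 = 4.2
Dual objective at y_4 = 4.2: reduced costs (4.8, -1.8), box minimizer x = (0.0, 10.0)
g(y_4) = b*y + (c1 - a1*y)*x1 + (c2 - a2*y)*x2 = 21*4.2 + 4.8*0.0 + (-1.8)*10.0 = 88.2 + 0.0 - 18.0 = 70.2


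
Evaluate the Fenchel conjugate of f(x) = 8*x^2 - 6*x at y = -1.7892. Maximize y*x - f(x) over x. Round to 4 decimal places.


f*(y) = sup_x {y*x - a*x^2 - b*x} = sup_x {(y-b)*x - a*x^2}
FOC: (y - b) - 2a*x = 0 => x* = (y - b)/(2a)
x* = (-1.7892 + 6)/(2*8) = 0.2632
f*(-1.7892) = (y-b)^2/(4a) = (-1.7892 + 6)^2/(4*8)
= 17.7308/32 = 0.5541


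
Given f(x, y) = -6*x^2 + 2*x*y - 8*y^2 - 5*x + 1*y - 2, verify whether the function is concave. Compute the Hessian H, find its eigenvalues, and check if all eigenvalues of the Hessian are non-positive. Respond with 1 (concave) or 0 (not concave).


The Hessian of f(x,y) = -6*x^2 + 2*x*y - 8*y^2 - 5*x + 1*y - 2 is:
H = [[-12, 2], [2, -16]]
Trace = -12 - 16 = -28
Determinant = -12*-16 - (2)^2 = 188
Discriminant = (-28)^2 - 4*188 = 32.0
Eigenvalues: lambda_1 = -16.8284, lambda_2 = -11.1716
The function is concave.

1


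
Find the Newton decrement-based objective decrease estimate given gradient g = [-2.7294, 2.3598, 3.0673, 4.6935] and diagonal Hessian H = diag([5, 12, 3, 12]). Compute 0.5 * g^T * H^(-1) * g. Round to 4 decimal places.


Step 1: H is diagonal, so H^(-1) * g = [-0.5459, 0.1967, 1.0224, 0.3911].
Step 2: g^T H^(-1) g = sum_i g_i^2 / H_ii
  = (-2.7294)^2/5 + (2.3598)^2/12 + (3.0673)^2/3 + (4.6935)^2/12
  = 1.4899 + 0.4641 + 3.1361 + 1.8357 = 6.9258
Step 3: Objective decrease = 0.5 * g^T H^(-1) g = 3.4629


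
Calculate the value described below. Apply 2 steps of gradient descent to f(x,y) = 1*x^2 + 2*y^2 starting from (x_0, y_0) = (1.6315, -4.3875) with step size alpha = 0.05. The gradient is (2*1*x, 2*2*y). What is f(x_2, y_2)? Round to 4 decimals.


Gradient descent on f(x,y) = 1*x^2 + 2*y^2.
Starting point: (1.6315, -4.3875), alpha = 0.05
Step 1: grad_x = 2*1*1.6315 = 3.263, grad_y = 2*2*-4.3875 = -17.55
  x_1 = 1.6315 - 0.05*3.263 = 1.4684
  y_1 = -4.3875 - 0.05*-17.55 = -3.51
Step 2: grad_x = 2*1*1.4684 = 2.9367, grad_y = 2*2*-3.51 = -14.04
  x_2 = 1.4684 - 0.05*2.9367 = 1.3215
  y_2 = -3.51 - 0.05*-14.04 = -2.808
f(1.3215, -2.808) = 1*1.3215^2 + 2*(-2.808)^2 = 17.5161


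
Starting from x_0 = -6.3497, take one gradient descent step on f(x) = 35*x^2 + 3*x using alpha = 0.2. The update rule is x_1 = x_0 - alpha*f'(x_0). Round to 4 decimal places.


We compute the gradient at x_0 and apply the update.
f'(x) = 70*x + 3
f'(-6.3497) = 70*-6.3497 + 3 = -441.479
x_1 = -6.3497 - 0.2*-441.479 = 81.9461


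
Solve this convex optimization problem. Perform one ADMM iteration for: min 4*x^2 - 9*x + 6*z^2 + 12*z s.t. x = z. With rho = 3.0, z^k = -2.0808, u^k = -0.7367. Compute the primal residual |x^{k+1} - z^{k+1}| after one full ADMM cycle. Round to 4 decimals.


ADMM iteration with rho = 3.0, z^k = -2.0808, u^k = -0.7367
Step 1: x-update.
Minimize 4*x^2 - 9*x + (3.0/2)*(x + 2.0808 - 0.7367)^2
FOC: (2*4 + 3.0)*x = 9 + 3.0*(-2.0808 + 0.7367)
x^{k+1} = 0.4516
Step 2: z-update.
Minimize 6*z^2 + 12*z + (3.0/2)*(0.4516 - z - 0.7367)^2
FOC: (2*6 + 3.0)*z = -12 + 3.0*(0.4516 - 0.7367)
z^{k+1} = -0.857
Step 3: u-update.
u^{k+1} = -0.7367 + 0.4516 + 0.857 = 0.5719
Step 4: Primal residual = |0.4516 + 0.857| = 1.3086


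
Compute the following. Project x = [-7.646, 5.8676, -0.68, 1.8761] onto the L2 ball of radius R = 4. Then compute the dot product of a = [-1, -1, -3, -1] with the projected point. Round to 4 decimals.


Step 1: Compute ||x|| (intermediates to 6 decimals).
||x|| = sqrt((-7.646)^2 + 5.8676^2 + (-0.68)^2 + 1.8761^2) = 9.842367
Step 2: Project.
Since ||x|| > R, scale = R/||x|| = 4/9.842367 = 0.406406, proj(x) = scale * x
proj(x) = [-3.10738, 2.384628, -0.276356, 0.762458]
Step 3: Dot product.
a^T * proj(x) = -1*(-3.10738) - 1*2.384628 - 3*(-0.276356) - 1*0.762458 = 0.7894


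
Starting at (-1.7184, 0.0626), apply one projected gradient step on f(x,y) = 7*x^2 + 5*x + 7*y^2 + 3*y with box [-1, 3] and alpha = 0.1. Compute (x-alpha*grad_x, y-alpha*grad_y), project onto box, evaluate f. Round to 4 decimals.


Step 1: Compute gradient at (-1.7184, 0.0626).
grad_x = 2*7*-1.7184 + 5 = -19.0576
grad_y = 2*7*0.0626 + 3 = 3.8764
Step 2: Gradient step.
x_raw = -1.7184 - 0.1*-19.0576 = 0.1874
y_raw = 0.0626 - 0.1*3.8764 = -0.325
Step 3: Project onto [-1, 3].
x_proj = clip(0.1874) = 0.1874
y_proj = clip(-0.325) = -0.325
Step 4: Evaluate f.
f(0.1874, -0.325) = 0.947


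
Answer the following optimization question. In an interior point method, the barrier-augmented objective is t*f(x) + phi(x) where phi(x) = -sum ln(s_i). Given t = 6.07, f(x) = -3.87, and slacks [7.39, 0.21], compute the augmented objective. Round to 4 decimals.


Step 1: Compute log-barrier.
ln values: [2.0001, -1.5606]
phi = -(2.0001 - 1.5606) = -0.4395
Step 2: Compute augmented objective.
t*f(x) = 6.07*-3.87 = -23.4909
Total = -23.4909 - 0.4395 = -23.9304


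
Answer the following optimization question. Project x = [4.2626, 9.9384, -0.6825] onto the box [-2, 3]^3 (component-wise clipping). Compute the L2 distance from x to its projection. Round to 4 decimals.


Project each component onto [-2, 3].
clip(4.2626) = 3.0, clip(9.9384) = 3.0, clip(-0.6825) = -0.6825
Projection = [3.0, 3.0, -0.6825]
Squared diffs: [1.5942, 48.1414, 0.0]
Distance = sqrt(49.7356) = 7.0523


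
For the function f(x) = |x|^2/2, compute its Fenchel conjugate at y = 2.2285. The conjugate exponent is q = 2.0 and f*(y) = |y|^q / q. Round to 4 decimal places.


The conjugate exponent q satisfies 1/p + 1/q = 1.
p = 2, so q = 2/(2 - 1) = 2.0
|y|^q = 2.2285^2.0 = 4.9662
f*(2.2285) = 4.9662 / 2.0 = 2.4831


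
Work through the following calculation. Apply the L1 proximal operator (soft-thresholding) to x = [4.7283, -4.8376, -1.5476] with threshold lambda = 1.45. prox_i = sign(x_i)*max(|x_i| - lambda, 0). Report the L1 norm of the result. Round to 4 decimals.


Soft-thresholding with lambda = 1.45:
prox(4.7283) = sign(4.7283)*max(|4.7283| - 1.45, 0) = 3.2783
prox(-4.8376) = sign(-4.8376)*max(|-4.8376| - 1.45, 0) = -3.3876
prox(-1.5476) = sign(-1.5476)*max(|-1.5476| - 1.45, 0) = -0.0976
prox(x) = [3.2783, -3.3876, -0.0976]
||prox(x)||_1 = 3.2783 + 3.3876 + 0.0976 = 6.7635


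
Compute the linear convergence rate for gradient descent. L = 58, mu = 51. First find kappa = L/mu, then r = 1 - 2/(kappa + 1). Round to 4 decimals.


Step 1: Compute the condition number.
kappa = L/mu = 58/51 = 1.1373
Step 2: Compute the convergence rate.
r = 1 - 2/(kappa + 1) = 1 - 2*mu/(L + mu) = (L - mu)/(L + mu) = 7/109 = 0.0642


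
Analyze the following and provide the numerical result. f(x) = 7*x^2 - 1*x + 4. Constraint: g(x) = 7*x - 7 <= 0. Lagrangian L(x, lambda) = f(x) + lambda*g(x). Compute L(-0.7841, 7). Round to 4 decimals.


Step 1: Evaluate f(x).
f(-0.7841) = 7*(-0.7841)^2 - 1*(-0.7841) + 4 = 9.0878
Step 2: Evaluate g(x).
g(-0.7841) = 7*-0.7841 - 7 = -12.4887
Step 3: Compute Lagrangian.
L = 9.0878 + 7*-12.4887 = -78.3331


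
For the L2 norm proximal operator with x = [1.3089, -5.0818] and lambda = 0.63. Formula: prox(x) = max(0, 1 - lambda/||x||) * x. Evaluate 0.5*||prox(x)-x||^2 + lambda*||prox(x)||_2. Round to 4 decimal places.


Step 1: Compute ||x||.
||x|| = 5.2477
Step 2: Compute scaling factor.
scale = max(0, 1 - 0.63/5.2477) = 0.8799
Step 3: prox(x) = [1.1518, -4.4717]
||prox(x)|| = 4.6177
Step 4: Proximal objective.
0.5*||prox-x||^2 = 0.1985
lambda*||prox|| = 2.9092
Total = 3.1076


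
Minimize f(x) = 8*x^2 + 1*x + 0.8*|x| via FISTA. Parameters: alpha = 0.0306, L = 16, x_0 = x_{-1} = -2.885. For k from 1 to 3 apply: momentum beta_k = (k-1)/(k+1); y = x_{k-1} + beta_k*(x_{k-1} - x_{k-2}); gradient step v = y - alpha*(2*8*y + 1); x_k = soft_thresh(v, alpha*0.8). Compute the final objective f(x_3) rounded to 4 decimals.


FISTA on f(x) = 8*x^2 + 1*x + 0.8*|x|
L = 16, alpha = 0.0306
Iteration 1: beta = 0.0, y = -2.885 + 0.0*(-2.885 + 2.885) = -2.885
  grad(y) = -45.16, v = y - alpha*grad = -1.5031
  prox(v) = soft_thresh(-1.5031, 0.0245) = -1.4786
Iteration 2: beta = 0.3333, y = -1.4786 + 0.3333*(-1.4786 + 2.885) = -1.0098
  grad(y) = -15.1573, v = y - alpha*grad = -0.546
  prox(v) = soft_thresh(-0.546, 0.0245) = -0.5215
Iteration 3: beta = 0.5, y = -0.5215 + 0.5*(-0.5215 + 1.4786) = -0.043
  grad(y) = 0.3121, v = y - alpha*grad = -0.0525
  prox(v) = soft_thresh(-0.0525, 0.0245) = -0.0281
f(x_3) = 8*(-0.0281)^2 + 1*(-0.0281) + 0.8*|-0.0281| = 0.0007
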